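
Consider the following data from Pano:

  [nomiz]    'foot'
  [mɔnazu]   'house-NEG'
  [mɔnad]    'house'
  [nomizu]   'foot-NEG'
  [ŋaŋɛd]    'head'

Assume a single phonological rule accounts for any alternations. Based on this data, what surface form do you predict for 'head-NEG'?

[ŋaŋɛzu]

The root 'house' surfaces as [mɔnad] and [mɔnazu], with a stem-final [d] ~ [z] alternation.
But 'foot' keeps [z] in both environments ([nomiz], [nomizu]), so there is no rule changing /z/ to [d] in isolation.
So /d/ is underlying, and a rule of intervocalic spirantization — voiced stops become fricatives between vowels — gives [z].
The one attested form of 'head', [ŋaŋɛd], shows underlying /ŋaŋɛd/. Applying the same rule between vowels gives [ŋaŋɛzu].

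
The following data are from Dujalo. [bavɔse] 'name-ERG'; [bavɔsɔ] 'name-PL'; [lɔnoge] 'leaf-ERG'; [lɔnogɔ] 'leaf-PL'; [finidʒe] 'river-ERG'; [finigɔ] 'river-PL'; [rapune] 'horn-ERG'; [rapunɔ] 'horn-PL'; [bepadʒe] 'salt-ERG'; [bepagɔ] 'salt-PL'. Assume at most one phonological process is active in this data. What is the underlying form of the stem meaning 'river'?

/finidʒ/

The root 'river' surfaces as [finidʒe] and [finigɔ], with a stem-final [dʒ] ~ [g] alternation.
Compare 'leaf', with invariant [g] in [lɔnoge] and [lɔnogɔ]: an analysis with underlying /g/ and a rule producing [dʒ] before the ERG suffix would wrongly predict alternation here too.
Therefore /dʒ/ is basic and [g] is derived by depalatalization (palato-alveolar /dʒ/ becomes [g] when no front vowel follows).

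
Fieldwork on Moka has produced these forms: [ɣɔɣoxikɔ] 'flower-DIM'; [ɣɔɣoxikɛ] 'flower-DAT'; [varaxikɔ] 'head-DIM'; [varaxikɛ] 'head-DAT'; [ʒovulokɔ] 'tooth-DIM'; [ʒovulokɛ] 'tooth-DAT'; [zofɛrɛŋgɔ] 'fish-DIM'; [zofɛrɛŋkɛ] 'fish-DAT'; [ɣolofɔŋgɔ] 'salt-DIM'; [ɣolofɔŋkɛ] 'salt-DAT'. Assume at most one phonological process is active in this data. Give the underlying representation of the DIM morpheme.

The DIM suffix surfaces as [-gɔ] and [-kɔ], depending on the final segment of the stem.
The DAT suffix, which begins with [k], is invariant after every stem; so [k] is not altered by any rule here.
The DIM suffix is therefore /-gɔ/ underlyingly, with post-vocalic devoicing: voiced stops become voiceless after a vowel.

/-gɔ/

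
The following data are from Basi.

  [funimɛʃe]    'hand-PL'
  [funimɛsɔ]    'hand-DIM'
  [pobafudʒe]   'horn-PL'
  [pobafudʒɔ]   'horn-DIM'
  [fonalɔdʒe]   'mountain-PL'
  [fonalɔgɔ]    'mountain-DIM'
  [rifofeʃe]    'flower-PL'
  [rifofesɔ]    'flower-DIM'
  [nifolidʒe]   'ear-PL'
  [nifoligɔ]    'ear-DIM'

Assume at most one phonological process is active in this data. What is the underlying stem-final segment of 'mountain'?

/g/

In [fonalɔdʒe] and [fonalɔgɔ] the final segment of 'mountain' alternates: [dʒ] ~ [g].
If /dʒ/ were underlying and a rule turned it into [g] before the DIM suffix, 'horn' would also alternate; but it has [dʒ] in both [pobafudʒe] and [pobafudʒɔ].
The alternation reflects palatalization before a front vowel: /g/ and /s/ become palato-alveolar [dʒ] and [ʃ] before a front vowel. /g/ is underlying.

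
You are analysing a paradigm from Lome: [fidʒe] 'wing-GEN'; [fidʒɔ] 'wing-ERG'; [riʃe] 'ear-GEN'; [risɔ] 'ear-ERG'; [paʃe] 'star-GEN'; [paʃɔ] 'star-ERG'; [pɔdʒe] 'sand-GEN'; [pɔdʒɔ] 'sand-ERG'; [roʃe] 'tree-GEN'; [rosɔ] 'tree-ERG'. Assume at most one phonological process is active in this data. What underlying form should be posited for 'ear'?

/ris/

The root 'ear' surfaces as [riʃe] and [risɔ], with a stem-final [ʃ] ~ [s] alternation.
The stem 'star' ([paʃe], [paʃɔ]) shows [ʃ] unchanged in both environments, so [ʃ] cannot be basic with [s] derived before the ERG suffix.
The underlying segment must be /s/; /s/ becomes palato-alveolar [ʃ] before a front vowel, yielding [ʃ] there.
So 'ear' = /ris/.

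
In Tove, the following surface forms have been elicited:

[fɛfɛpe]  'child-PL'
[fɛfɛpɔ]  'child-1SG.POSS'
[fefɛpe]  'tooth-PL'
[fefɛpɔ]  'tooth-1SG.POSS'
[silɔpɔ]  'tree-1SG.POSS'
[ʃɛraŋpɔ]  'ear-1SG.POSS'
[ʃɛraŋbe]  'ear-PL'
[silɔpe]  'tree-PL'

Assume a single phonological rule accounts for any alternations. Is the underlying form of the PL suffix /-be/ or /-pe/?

The PL suffix surfaces as [-be] and [-pe], depending on the final segment of the stem.
The 1SG.POSS suffix, which begins with [p], is invariant after every stem; so [p] is not altered by any rule here.
So the underlying form is /-be/, and voiced stops become voiceless after a vowel.

/-be/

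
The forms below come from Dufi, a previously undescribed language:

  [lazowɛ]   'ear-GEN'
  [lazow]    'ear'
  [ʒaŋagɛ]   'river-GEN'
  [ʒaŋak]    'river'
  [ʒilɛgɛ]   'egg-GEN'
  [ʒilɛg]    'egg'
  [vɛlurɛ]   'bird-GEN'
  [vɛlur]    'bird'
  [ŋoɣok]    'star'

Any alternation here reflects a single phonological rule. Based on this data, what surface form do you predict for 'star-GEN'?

In [ʒaŋagɛ] and [ʒaŋak] the final segment of 'river' alternates: [g] ~ [k].
The stem 'egg' ([ʒilɛgɛ], [ʒilɛg]) shows [g] unchanged in both environments, so [g] cannot be basic with [k] derived in isolation.
The alternation reflects intervocalic voicing: voiceless stops become voiced between vowels. /k/ is underlying.
From [ŋoɣok] the stem 'star' is /ŋoɣok/; between vowels this yields [ŋoɣogɛ].

[ŋoɣogɛ]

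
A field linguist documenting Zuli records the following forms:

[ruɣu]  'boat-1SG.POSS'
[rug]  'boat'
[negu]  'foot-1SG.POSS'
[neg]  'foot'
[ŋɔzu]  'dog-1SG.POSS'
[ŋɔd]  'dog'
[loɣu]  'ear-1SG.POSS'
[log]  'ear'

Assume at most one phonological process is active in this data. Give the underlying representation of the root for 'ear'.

/loɣ/

'ear' shows [ɣ] ~ [g] at the end of the stem ([loɣu] vs [log]).
But 'foot' keeps [g] in both environments ([negu], [neg]), so there is no rule changing /g/ to [ɣ] before the 1SG.POSS suffix.
Therefore /ɣ/ is basic and [g] is derived by word-final hardening (voiced fricatives become stops word-finally).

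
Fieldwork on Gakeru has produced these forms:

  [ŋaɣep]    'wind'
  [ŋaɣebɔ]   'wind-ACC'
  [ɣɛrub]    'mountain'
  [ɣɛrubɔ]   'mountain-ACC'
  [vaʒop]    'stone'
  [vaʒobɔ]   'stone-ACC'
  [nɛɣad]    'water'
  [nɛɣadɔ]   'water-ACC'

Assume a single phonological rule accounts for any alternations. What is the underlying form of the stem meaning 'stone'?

The root 'stone' surfaces as [vaʒop] and [vaʒobɔ], with a stem-final [p] ~ [b] alternation.
The stem 'mountain' ([ɣɛrub], [ɣɛrubɔ]) shows [b] unchanged in both environments, so [b] cannot be basic with [p] derived in isolation.
The underlying segment must be /p/; voiceless stops become voiced between vowels, yielding [b] there.

/vaʒop/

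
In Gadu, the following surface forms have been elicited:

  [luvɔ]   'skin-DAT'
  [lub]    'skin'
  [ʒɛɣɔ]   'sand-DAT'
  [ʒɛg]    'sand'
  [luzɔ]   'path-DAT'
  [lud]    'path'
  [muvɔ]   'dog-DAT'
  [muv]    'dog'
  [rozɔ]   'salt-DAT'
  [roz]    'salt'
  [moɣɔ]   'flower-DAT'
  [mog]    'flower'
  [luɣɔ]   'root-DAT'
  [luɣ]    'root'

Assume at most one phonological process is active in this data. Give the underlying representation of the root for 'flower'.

/mog/

'flower' shows [ɣ] ~ [g] at the end of the stem ([moɣɔ] vs [mog]).
The stem 'root' ([luɣɔ], [luɣ]) shows [ɣ] unchanged in both environments, so [ɣ] cannot be basic with [g] derived in isolation.
The underlying segment must be /g/; voiced stops become fricatives between vowels, yielding [ɣ] there.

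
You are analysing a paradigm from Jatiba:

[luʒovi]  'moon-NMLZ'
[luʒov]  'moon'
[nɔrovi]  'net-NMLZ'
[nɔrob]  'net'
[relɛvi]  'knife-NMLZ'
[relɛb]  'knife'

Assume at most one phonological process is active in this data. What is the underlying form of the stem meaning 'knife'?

In [relɛvi] and [relɛb] the final segment of 'knife' alternates: [v] ~ [b].
If /v/ were underlying and a rule turned it into [b] in isolation, 'moon' would also alternate; but it has [v] in both [luʒovi] and [luʒov].
Therefore /b/ is basic and [v] is derived by intervocalic spirantization (voiced stops become fricatives between vowels).

/relɛb/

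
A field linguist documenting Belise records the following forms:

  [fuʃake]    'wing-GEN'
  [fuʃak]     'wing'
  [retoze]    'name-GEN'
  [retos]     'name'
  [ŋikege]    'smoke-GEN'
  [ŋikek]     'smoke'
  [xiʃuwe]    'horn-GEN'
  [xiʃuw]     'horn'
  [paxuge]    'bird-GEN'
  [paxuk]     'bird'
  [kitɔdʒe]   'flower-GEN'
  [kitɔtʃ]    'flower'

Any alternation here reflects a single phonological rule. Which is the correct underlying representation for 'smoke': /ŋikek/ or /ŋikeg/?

/ŋikeg/

The stem for 'smoke' ends in [g] in [ŋikege] but [k] in [ŋikek].
Compare 'wing', with invariant [k] in [fuʃake] and [fuʃak]: an analysis with underlying /k/ and a rule producing [g] before the GEN suffix would wrongly predict alternation here too.
Therefore /g/ is basic and [k] is derived by word-final obstruent devoicing (voiced obstruents become voiceless word-finally).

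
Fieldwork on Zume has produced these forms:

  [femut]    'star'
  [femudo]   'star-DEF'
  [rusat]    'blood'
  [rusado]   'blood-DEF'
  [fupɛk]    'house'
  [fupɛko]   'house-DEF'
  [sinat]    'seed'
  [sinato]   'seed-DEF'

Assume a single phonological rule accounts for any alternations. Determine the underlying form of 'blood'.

/rusad/

The stem for 'blood' ends in [t] in [rusat] but [d] in [rusado].
Compare 'seed', with invariant [t] in [sinat] and [sinato]: an analysis with underlying /t/ and a rule producing [d] before the DEF suffix would wrongly predict alternation here too.
So /d/ is underlying, and a rule of word-final obstruent devoicing — voiced obstruents become voiceless word-finally — gives [t].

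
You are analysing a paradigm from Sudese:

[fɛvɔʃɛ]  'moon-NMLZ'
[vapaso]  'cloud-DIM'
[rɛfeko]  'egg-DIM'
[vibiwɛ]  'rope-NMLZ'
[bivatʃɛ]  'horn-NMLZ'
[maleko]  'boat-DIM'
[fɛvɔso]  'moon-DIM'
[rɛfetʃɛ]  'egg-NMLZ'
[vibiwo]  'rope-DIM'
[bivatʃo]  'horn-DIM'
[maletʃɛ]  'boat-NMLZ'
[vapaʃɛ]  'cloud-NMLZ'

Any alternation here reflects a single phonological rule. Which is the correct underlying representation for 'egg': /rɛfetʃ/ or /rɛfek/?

/rɛfek/

The stem for 'egg' ends in [tʃ] in [rɛfetʃɛ] but [k] in [rɛfeko].
But 'horn' keeps [tʃ] in both environments ([bivatʃɛ], [bivatʃo]), so there is no rule changing /tʃ/ to [k] before the DIM suffix.
So /k/ is underlying, and a rule of palatalization before a front vowel — /k/ and /s/ become palato-alveolar [tʃ] and [ʃ] before a front vowel — gives [tʃ].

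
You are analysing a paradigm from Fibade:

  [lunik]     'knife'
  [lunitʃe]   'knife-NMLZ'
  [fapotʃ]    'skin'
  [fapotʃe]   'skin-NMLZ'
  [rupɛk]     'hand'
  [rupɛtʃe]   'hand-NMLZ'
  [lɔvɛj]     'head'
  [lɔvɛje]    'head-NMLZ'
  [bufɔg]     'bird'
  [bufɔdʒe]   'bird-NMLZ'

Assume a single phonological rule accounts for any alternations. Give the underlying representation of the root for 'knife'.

The root 'knife' surfaces as [lunik] and [lunitʃe], with a stem-final [k] ~ [tʃ] alternation.
The stem 'skin' ([fapotʃ], [fapotʃe]) shows [tʃ] unchanged in both environments, so [tʃ] cannot be basic with [k] derived in isolation.
The alternation reflects palatalization before a front vowel: /k/ and /g/ become palato-alveolar [tʃ] and [dʒ] before a front vowel. /k/ is underlying.

/lunik/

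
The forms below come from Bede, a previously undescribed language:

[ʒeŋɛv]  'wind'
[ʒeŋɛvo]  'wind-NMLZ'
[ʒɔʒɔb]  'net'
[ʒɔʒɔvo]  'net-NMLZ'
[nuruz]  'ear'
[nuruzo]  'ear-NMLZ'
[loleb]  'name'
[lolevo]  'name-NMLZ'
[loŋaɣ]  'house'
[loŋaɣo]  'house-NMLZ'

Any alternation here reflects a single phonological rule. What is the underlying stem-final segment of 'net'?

/b/

The root 'net' surfaces as [ʒɔʒɔb] and [ʒɔʒɔvo], with a stem-final [b] ~ [v] alternation.
If /v/ were underlying and a rule turned it into [b] in isolation, 'wind' would also alternate; but it has [v] in both [ʒeŋɛv] and [ʒeŋɛvo].
So /b/ is underlying, and a rule of intervocalic spirantization — voiced stops become fricatives between vowels — gives [v].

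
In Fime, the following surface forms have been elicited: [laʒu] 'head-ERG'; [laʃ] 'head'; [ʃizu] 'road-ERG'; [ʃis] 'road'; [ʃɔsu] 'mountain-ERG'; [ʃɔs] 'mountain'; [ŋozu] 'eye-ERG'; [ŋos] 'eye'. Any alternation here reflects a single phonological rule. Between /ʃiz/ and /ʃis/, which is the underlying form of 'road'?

/ʃiz/

The stem for 'road' ends in [z] in [ʃizu] but [s] in [ʃis].
Compare 'mountain', with invariant [s] in [ʃɔsu] and [ʃɔs]: an analysis with underlying /s/ and a rule producing [z] before the ERG suffix would wrongly predict alternation here too.
The alternation reflects word-final obstruent devoicing: voiced obstruents become voiceless word-finally. /z/ is underlying.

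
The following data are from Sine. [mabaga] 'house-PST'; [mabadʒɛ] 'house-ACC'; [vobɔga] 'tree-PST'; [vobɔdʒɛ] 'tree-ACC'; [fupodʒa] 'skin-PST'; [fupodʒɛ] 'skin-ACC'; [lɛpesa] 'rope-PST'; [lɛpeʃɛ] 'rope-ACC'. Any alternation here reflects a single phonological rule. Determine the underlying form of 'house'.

/mabag/

In [mabaga] and [mabadʒɛ] the final segment of 'house' alternates: [g] ~ [dʒ].
But 'skin' keeps [dʒ] in both environments ([fupodʒa], [fupodʒɛ]), so there is no rule changing /dʒ/ to [g] before the PST suffix.
The underlying segment must be /g/; /g/ and /s/ become palato-alveolar [dʒ] and [ʃ] before a front vowel, yielding [dʒ] there.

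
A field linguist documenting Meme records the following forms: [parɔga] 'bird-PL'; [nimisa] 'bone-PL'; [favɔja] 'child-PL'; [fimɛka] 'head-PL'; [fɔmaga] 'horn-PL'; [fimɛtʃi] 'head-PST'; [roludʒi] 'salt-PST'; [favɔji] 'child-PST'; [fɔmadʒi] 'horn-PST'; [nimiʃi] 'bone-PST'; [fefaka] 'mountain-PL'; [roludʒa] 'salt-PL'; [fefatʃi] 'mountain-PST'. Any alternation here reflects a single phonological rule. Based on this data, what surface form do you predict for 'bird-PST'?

[parɔdʒi]

The stem for 'horn' ends in [g] in [fɔmaga] but [dʒ] in [fɔmadʒi].
If /dʒ/ were underlying and a rule turned it into [g] before the PL suffix, 'salt' would also alternate; but it has [dʒ] in both [roludʒa] and [roludʒi].
The underlying segment must be /g/; /k/, /g/ and /s/ become palato-alveolar [tʃ], [dʒ] and [ʃ] before a front vowel, yielding [dʒ] there.
From [parɔga] the stem 'bird' is /parɔg/; before a front vowel this yields [parɔdʒi].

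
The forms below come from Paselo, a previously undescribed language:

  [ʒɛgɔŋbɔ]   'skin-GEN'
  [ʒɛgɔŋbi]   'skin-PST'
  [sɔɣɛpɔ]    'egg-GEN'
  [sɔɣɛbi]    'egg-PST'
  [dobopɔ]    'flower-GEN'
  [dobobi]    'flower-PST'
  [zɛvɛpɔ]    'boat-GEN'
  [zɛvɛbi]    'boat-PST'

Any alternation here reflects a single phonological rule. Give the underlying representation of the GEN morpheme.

/-pɔ/

The GEN morpheme has two allomorphs, [-bɔ] and [-pɔ].
By contrast the PST suffix keeps its initial [b] throughout — that segment must be underlying.
The GEN suffix is therefore /-pɔ/ underlyingly, with post-nasal voicing: voiceless stops become voiced after a nasal.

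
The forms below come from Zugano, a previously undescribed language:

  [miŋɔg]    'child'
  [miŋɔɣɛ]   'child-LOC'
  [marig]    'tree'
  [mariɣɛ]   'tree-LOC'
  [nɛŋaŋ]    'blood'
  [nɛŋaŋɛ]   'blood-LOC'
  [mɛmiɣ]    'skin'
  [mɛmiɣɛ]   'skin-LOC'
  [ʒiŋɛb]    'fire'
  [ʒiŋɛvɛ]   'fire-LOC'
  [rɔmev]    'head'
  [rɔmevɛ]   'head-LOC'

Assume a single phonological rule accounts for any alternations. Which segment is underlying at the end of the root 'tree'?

/g/

The stem for 'tree' ends in [g] in [marig] but [ɣ] in [mariɣɛ].
Compare 'skin', with invariant [ɣ] in [mɛmiɣ] and [mɛmiɣɛ]: an analysis with underlying /ɣ/ and a rule producing [g] in isolation would wrongly predict alternation here too.
The underlying segment must be /g/; voiced stops become fricatives between vowels, yielding [ɣ] there.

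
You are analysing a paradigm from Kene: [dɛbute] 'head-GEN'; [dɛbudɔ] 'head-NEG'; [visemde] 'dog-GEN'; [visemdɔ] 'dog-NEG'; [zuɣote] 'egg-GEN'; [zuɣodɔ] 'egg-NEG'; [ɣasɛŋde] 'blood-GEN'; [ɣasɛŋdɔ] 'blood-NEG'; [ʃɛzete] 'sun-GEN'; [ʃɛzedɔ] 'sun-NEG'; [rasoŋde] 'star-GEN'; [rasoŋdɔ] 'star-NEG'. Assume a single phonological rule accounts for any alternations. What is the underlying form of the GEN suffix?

/-te/

The GEN suffix surfaces as [-de] and [-te], depending on the final segment of the stem.
The NEG suffix, which begins with [d], is invariant after every stem; so [d] is not altered by any rule here.
The GEN suffix is therefore /-te/ underlyingly, with post-nasal voicing: voiceless stops become voiced after a nasal.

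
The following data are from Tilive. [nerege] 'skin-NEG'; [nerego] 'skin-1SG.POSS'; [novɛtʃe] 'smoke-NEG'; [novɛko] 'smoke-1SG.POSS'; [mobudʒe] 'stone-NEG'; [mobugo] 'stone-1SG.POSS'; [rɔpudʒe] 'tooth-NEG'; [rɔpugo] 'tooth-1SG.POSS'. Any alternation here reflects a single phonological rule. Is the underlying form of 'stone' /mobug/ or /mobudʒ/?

/mobudʒ/

The stem for 'stone' ends in [dʒ] in [mobudʒe] but [g] in [mobugo].
But 'skin' keeps [g] in both environments ([nerege], [nerego]), so there is no rule changing /g/ to [dʒ] before the NEG suffix.
Therefore /dʒ/ is basic and [g] is derived by depalatalization (palato-alveolar /tʃ/ and /dʒ/ become [k] and [g] when no front vowel follows).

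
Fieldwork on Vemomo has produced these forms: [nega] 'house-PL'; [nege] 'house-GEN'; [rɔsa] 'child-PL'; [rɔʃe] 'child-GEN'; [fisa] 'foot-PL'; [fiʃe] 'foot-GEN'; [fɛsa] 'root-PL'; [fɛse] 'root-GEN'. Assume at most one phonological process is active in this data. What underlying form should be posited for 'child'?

The root 'child' surfaces as [rɔsa] and [rɔʃe], with a stem-final [s] ~ [ʃ] alternation.
Compare 'root', with invariant [s] in [fɛsa] and [fɛse]: an analysis with underlying /s/ and a rule producing [ʃ] before the GEN suffix would wrongly predict alternation here too.
Therefore /ʃ/ is basic and [s] is derived by depalatalization (palato-alveolar /ʃ/ becomes [s] when no front vowel follows).
So 'child' = /rɔʃ/.

/rɔʃ/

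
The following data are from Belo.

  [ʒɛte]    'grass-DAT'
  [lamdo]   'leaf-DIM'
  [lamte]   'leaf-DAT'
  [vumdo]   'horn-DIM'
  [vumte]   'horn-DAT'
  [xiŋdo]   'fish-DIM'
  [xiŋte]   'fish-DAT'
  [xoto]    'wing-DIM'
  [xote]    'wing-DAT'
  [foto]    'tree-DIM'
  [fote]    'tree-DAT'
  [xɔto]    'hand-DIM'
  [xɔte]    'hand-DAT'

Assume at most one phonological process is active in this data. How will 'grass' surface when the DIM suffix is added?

The DIM morpheme has two allomorphs, [-do] and [-to].
The DAT suffix, which begins with [t], is invariant after every stem; so [t] is not altered by any rule here.
The DIM suffix is therefore /-do/ underlyingly, with post-vocalic devoicing: voiced stops become voiceless after a vowel.
After 'grass', which ends in a vowel, the suffix surfaces as [-to], giving [ʒɛto].

[ʒɛto]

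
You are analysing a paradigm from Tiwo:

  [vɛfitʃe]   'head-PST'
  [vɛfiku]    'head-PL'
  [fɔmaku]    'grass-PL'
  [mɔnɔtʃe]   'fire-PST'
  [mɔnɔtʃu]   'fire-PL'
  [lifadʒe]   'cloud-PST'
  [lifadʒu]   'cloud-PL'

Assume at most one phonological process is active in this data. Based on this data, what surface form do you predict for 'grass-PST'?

[fɔmatʃe]

The root 'head' surfaces as [vɛfitʃe] and [vɛfiku], with a stem-final [tʃ] ~ [k] alternation.
If /tʃ/ were underlying and a rule turned it into [k] before the PL suffix, 'fire' would also alternate; but it has [tʃ] in both [mɔnɔtʃe] and [mɔnɔtʃu].
So /k/ is underlying, and a rule of palatalization before a front vowel — /k/ becomes palato-alveolar [tʃ] before a front vowel — gives [tʃ].
The one attested form of 'grass', [fɔmaku], shows underlying /fɔmak/. Applying the same rule before a front vowel gives [fɔmatʃe].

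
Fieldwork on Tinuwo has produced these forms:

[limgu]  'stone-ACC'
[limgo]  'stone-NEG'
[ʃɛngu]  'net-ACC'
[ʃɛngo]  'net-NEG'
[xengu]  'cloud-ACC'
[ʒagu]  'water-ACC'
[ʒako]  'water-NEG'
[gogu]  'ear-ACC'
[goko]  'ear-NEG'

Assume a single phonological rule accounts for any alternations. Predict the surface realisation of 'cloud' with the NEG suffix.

The NEG suffix surfaces as [-go] and [-ko], depending on the final segment of the stem.
By contrast the ACC suffix keeps its initial [g] throughout — that segment must be underlying.
The NEG suffix is therefore /-ko/ underlyingly, with post-nasal voicing: voiceless stops become voiced after a nasal.
After 'cloud', which ends in a nasal, the suffix surfaces as [-go], giving [xengo].

[xengo]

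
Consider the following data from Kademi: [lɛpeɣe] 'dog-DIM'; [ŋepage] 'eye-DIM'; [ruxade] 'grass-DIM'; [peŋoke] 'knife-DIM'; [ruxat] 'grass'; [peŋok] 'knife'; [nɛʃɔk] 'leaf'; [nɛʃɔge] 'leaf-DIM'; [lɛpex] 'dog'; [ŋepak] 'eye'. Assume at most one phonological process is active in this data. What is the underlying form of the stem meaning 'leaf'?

/nɛʃɔg/

In [nɛʃɔge] and [nɛʃɔk] the final segment of 'leaf' alternates: [g] ~ [k].
Compare 'knife', with invariant [k] in [peŋoke] and [peŋok]: an analysis with underlying /k/ and a rule producing [g] before the DIM suffix would wrongly predict alternation here too.
The underlying segment must be /g/; voiced obstruents become voiceless word-finally, yielding [k] there.
So 'leaf' = /nɛʃɔg/.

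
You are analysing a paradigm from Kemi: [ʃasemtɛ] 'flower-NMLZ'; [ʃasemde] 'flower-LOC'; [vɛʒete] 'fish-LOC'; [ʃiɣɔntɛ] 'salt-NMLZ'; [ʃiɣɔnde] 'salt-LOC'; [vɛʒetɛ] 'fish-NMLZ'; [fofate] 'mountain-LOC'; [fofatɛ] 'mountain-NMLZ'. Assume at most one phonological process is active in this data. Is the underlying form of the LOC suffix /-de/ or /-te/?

The LOC morpheme has two allomorphs, [-de] and [-te].
By contrast the NMLZ suffix keeps its initial [t] throughout — that segment must be underlying.
The LOC suffix is therefore /-de/ underlyingly, with post-vocalic devoicing: voiced stops become voiceless after a vowel.

/-de/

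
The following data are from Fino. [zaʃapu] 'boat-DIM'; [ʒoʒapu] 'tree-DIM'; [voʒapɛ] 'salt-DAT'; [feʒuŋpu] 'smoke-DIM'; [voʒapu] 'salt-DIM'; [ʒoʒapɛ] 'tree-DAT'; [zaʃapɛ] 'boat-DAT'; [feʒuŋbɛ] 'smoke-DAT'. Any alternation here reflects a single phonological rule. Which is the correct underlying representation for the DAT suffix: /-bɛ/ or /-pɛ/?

/-bɛ/

The DAT morpheme has two allomorphs, [-bɛ] and [-pɛ].
By contrast the DIM suffix keeps its initial [p] throughout — that segment must be underlying.
The DAT suffix is therefore /-bɛ/ underlyingly, with post-vocalic devoicing: voiced stops become voiceless after a vowel.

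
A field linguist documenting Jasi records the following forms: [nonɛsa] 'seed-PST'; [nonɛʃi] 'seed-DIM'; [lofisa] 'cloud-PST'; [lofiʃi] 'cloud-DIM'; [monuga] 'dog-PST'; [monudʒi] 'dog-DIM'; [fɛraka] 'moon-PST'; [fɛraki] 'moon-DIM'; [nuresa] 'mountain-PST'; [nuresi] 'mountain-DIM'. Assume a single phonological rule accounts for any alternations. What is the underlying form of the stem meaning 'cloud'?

In [lofisa] and [lofiʃi] the final segment of 'cloud' alternates: [s] ~ [ʃ].
Compare 'mountain', with invariant [s] in [nuresa] and [nuresi]: an analysis with underlying /s/ and a rule producing [ʃ] before the DIM suffix would wrongly predict alternation here too.
Therefore /ʃ/ is basic and [s] is derived by depalatalization (palato-alveolar /dʒ/ and /ʃ/ become [g] and [s] when no front vowel follows).

/lofiʃ/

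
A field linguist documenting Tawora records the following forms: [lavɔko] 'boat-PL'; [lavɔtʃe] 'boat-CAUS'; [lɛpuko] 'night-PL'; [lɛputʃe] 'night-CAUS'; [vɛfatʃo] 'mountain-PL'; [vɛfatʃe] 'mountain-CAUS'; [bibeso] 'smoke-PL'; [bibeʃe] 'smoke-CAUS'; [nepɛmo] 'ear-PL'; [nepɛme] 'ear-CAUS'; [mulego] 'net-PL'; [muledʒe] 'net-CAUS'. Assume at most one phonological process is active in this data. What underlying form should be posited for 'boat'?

/lavɔk/

The stem for 'boat' ends in [k] in [lavɔko] but [tʃ] in [lavɔtʃe].
If /tʃ/ were underlying and a rule turned it into [k] before the PL suffix, 'mountain' would also alternate; but it has [tʃ] in both [vɛfatʃo] and [vɛfatʃe].
Therefore /k/ is basic and [tʃ] is derived by palatalization before a front vowel (/k/, /g/ and /s/ become palato-alveolar [tʃ], [dʒ] and [ʃ] before a front vowel).
Hence 'boat' is /lavɔk/ underlyingly.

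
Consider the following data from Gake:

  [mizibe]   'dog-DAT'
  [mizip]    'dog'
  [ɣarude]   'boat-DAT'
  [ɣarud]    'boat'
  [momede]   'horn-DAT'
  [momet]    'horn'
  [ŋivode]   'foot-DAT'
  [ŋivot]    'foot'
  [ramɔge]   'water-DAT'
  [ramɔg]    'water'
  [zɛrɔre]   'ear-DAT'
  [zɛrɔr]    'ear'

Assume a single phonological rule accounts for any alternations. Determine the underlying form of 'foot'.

'foot' shows [d] ~ [t] at the end of the stem ([ŋivode] vs [ŋivot]).
The stem 'boat' ([ɣarude], [ɣarud]) shows [d] unchanged in both environments, so [d] cannot be basic with [t] derived in isolation.
Therefore /t/ is basic and [d] is derived by intervocalic voicing (voiceless stops become voiced between vowels).

/ŋivot/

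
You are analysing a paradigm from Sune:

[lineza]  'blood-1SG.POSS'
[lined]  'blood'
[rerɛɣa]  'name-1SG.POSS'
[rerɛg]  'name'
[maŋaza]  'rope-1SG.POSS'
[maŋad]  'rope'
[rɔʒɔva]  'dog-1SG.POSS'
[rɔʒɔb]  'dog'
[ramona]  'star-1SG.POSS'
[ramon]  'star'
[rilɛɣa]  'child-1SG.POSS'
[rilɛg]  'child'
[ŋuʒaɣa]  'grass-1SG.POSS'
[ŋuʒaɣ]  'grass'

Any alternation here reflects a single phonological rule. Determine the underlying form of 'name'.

In [rerɛɣa] and [rerɛg] the final segment of 'name' alternates: [ɣ] ~ [g].
The stem 'grass' ([ŋuʒaɣa], [ŋuʒaɣ]) shows [ɣ] unchanged in both environments, so [ɣ] cannot be basic with [g] derived in isolation.
The alternation reflects intervocalic spirantization: voiced stops become fricatives between vowels. /g/ is underlying.

/rerɛg/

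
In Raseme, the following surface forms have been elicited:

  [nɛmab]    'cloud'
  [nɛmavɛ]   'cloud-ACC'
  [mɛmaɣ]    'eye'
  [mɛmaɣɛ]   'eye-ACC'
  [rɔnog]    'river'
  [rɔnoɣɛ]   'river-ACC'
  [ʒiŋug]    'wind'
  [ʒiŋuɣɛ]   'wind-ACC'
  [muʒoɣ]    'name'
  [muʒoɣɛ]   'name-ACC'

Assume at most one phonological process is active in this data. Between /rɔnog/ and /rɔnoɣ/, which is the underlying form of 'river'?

In [rɔnog] and [rɔnoɣɛ] the final segment of 'river' alternates: [g] ~ [ɣ].
The stem 'name' ([muʒoɣ], [muʒoɣɛ]) shows [ɣ] unchanged in both environments, so [ɣ] cannot be basic with [g] derived in isolation.
So /g/ is underlying, and a rule of intervocalic spirantization — voiced stops become fricatives between vowels — gives [ɣ].

/rɔnog/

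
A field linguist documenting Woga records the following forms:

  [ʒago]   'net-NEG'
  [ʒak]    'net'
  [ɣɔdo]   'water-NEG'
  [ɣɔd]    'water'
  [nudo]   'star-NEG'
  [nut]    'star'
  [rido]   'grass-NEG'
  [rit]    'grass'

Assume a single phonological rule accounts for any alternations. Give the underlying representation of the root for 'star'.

The stem for 'star' ends in [d] in [nudo] but [t] in [nut].
If /d/ were underlying and a rule turned it into [t] in isolation, 'water' would also alternate; but it has [d] in both [ɣɔdo] and [ɣɔd].
The alternation reflects intervocalic voicing: voiceless stops become voiced between vowels. /t/ is underlying.
The underlying form of 'star' is therefore /nut/.

/nut/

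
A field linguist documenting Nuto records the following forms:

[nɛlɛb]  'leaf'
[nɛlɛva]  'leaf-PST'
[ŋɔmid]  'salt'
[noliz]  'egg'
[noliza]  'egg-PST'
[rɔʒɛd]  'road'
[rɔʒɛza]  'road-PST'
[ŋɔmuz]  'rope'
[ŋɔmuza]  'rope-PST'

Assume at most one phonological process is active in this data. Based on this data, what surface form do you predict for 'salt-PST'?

[ŋɔmiza]

In [rɔʒɛd] and [rɔʒɛza] the final segment of 'road' alternates: [d] ~ [z].
If /z/ were underlying and a rule turned it into [d] in isolation, 'egg' would also alternate; but it has [z] in both [noliz] and [noliza].
So /d/ is underlying, and a rule of intervocalic spirantization — voiced stops become fricatives between vowels — gives [z].
The one attested form of 'salt', [ŋɔmid], shows underlying /ŋɔmid/. Applying the same rule between vowels gives [ŋɔmiza].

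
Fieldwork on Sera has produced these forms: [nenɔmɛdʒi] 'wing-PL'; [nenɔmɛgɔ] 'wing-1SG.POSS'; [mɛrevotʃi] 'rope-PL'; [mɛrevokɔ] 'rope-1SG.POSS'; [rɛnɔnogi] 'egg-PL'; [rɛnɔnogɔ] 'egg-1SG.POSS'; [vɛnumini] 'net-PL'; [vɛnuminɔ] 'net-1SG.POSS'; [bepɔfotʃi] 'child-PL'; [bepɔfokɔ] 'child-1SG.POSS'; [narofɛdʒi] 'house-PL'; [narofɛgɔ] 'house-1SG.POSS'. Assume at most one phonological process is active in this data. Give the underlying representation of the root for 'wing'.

/nenɔmɛdʒ/

The stem for 'wing' ends in [dʒ] in [nenɔmɛdʒi] but [g] in [nenɔmɛgɔ].
Compare 'egg', with invariant [g] in [rɛnɔnogi] and [rɛnɔnogɔ]: an analysis with underlying /g/ and a rule producing [dʒ] before the PL suffix would wrongly predict alternation here too.
The underlying segment must be /dʒ/; palato-alveolar /tʃ/ and /dʒ/ become [k] and [g] when no front vowel follows, yielding [g] there.
The underlying form of 'wing' is therefore /nenɔmɛdʒ/.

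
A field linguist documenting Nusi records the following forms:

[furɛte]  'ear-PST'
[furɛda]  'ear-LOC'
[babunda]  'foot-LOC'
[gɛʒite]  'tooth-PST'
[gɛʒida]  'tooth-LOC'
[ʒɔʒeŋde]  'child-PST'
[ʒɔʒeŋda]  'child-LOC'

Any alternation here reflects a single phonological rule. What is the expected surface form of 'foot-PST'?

The PST suffix surfaces as [-de] and [-te], depending on the final segment of the stem.
By contrast the LOC suffix keeps its initial [d] throughout — that segment must be underlying.
The PST suffix is therefore /-te/ underlyingly, with post-nasal voicing: voiceless stops become voiced after a nasal.
After 'foot', which ends in a nasal, the suffix surfaces as [-de], giving [babunde].

[babunde]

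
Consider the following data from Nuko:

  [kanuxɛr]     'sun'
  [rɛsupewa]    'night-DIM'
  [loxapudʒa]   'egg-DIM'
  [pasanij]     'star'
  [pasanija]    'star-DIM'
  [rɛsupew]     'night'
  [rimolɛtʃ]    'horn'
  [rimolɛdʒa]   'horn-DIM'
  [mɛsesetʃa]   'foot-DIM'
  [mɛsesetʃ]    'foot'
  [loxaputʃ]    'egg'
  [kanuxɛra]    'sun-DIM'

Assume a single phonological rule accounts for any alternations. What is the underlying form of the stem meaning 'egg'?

/loxapudʒ/

The root 'egg' surfaces as [loxaputʃ] and [loxapudʒa], with a stem-final [tʃ] ~ [dʒ] alternation.
The stem 'foot' ([mɛsesetʃ], [mɛsesetʃa]) shows [tʃ] unchanged in both environments, so [tʃ] cannot be basic with [dʒ] derived before the DIM suffix.
The underlying segment must be /dʒ/; voiced obstruents become voiceless word-finally, yielding [tʃ] there.
Hence 'egg' is /loxapudʒ/ underlyingly.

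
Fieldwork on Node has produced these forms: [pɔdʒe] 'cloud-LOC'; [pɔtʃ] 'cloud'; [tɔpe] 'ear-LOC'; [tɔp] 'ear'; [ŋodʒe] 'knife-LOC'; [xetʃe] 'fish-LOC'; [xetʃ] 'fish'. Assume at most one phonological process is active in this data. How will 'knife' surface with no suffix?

[ŋotʃ]

The stem for 'cloud' ends in [dʒ] in [pɔdʒe] but [tʃ] in [pɔtʃ].
But 'fish' keeps [tʃ] in both environments ([xetʃe], [xetʃ]), so there is no rule changing /tʃ/ to [dʒ] before the LOC suffix.
Therefore /dʒ/ is basic and [tʃ] is derived by word-final obstruent devoicing (voiced obstruents become voiceless word-finally).
The one attested form of 'knife', [ŋodʒe], shows underlying /ŋodʒ/. Applying the same rule word-finally gives [ŋotʃ].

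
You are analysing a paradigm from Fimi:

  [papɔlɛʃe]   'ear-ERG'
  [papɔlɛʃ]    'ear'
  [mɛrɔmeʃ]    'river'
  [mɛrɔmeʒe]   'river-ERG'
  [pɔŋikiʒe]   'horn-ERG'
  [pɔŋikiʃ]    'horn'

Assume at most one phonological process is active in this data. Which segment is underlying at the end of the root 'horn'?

The stem for 'horn' ends in [ʒ] in [pɔŋikiʒe] but [ʃ] in [pɔŋikiʃ].
But 'ear' keeps [ʃ] in both environments ([papɔlɛʃe], [papɔlɛʃ]), so there is no rule changing /ʃ/ to [ʒ] before the ERG suffix.
Therefore /ʒ/ is basic and [ʃ] is derived by word-final obstruent devoicing (voiced obstruents become voiceless word-finally).

/ʒ/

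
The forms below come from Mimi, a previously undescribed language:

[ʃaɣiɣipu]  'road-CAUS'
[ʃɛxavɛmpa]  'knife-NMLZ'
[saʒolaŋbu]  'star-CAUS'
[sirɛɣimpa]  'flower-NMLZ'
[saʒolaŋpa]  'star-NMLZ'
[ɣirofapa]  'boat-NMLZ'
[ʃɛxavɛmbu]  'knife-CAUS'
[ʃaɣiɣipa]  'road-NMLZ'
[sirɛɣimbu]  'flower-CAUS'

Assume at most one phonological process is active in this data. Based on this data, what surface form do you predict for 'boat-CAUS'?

[ɣirofapu]

The CAUS morpheme has two allomorphs, [-bu] and [-pu].
The NMLZ suffix, which begins with [p], is invariant after every stem; so [p] is not altered by any rule here.
The CAUS suffix is therefore /-bu/ underlyingly, with post-vocalic devoicing: voiced stops become voiceless after a vowel.
After 'boat', which ends in a vowel, the suffix surfaces as [-pu], giving [ɣirofapu].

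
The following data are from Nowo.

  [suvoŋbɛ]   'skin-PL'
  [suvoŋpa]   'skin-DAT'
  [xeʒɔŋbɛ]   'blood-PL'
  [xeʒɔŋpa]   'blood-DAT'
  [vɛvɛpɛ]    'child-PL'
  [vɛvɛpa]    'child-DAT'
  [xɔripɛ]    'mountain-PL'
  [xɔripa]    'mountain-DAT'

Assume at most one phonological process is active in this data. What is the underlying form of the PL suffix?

The PL suffix surfaces as [-bɛ] and [-pɛ], depending on the final segment of the stem.
By contrast the DAT suffix keeps its initial [p] throughout — that segment must be underlying.
So the underlying form is /-bɛ/, and voiced stops become voiceless after a vowel.

/-bɛ/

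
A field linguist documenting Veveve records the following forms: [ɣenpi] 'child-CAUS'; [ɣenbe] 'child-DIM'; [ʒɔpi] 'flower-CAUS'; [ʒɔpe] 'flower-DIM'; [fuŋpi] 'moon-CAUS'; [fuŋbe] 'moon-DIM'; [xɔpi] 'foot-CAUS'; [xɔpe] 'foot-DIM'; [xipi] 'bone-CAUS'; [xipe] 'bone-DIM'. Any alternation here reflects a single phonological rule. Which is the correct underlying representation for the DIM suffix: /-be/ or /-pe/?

/-be/

The DIM suffix surfaces as [-be] and [-pe], depending on the final segment of the stem.
By contrast the CAUS suffix keeps its initial [p] throughout — that segment must be underlying.
The DIM suffix is therefore /-be/ underlyingly, with post-vocalic devoicing: voiced stops become voiceless after a vowel.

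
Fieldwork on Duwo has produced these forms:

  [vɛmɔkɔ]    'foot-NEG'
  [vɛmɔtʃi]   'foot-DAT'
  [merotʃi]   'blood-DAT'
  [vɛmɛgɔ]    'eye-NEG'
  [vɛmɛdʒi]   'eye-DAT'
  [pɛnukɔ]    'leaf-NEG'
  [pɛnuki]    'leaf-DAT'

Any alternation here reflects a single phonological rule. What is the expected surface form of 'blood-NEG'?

In [vɛmɔkɔ] and [vɛmɔtʃi] the final segment of 'foot' alternates: [k] ~ [tʃ].
If /k/ were underlying and a rule turned it into [tʃ] before the DAT suffix, 'leaf' would also alternate; but it has [k] in both [pɛnukɔ] and [pɛnuki].
So /tʃ/ is underlying, and a rule of depalatalization — palato-alveolar /tʃ/ and /dʒ/ become [k] and [g] when no front vowel follows — gives [k].
The one attested form of 'blood', [merotʃi], shows underlying /merotʃ/. Applying the same rule when no front vowel follows gives [merokɔ].

[merokɔ]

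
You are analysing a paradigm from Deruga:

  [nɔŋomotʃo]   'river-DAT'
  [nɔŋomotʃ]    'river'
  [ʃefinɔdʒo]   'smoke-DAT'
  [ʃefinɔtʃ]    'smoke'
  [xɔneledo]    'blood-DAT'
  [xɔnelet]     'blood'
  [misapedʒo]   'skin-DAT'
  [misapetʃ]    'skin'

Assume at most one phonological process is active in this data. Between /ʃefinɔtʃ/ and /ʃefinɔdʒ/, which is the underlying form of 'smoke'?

The stem for 'smoke' ends in [dʒ] in [ʃefinɔdʒo] but [tʃ] in [ʃefinɔtʃ].
But 'river' keeps [tʃ] in both environments ([nɔŋomotʃo], [nɔŋomotʃ]), so there is no rule changing /tʃ/ to [dʒ] before the DAT suffix.
The alternation reflects word-final obstruent devoicing: voiced obstruents become voiceless word-finally. /dʒ/ is underlying.

/ʃefinɔdʒ/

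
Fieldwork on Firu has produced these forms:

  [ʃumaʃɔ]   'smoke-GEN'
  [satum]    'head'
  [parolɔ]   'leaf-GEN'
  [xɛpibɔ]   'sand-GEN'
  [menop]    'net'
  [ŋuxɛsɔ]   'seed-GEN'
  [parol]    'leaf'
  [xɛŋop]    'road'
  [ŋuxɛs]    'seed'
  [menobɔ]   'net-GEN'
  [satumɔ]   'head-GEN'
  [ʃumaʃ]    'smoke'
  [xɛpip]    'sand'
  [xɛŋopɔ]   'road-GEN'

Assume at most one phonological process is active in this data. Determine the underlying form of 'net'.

/menob/

'net' shows [b] ~ [p] at the end of the stem ([menobɔ] vs [menop]).
If /p/ were underlying and a rule turned it into [b] before the GEN suffix, 'road' would also alternate; but it has [p] in both [xɛŋopɔ] and [xɛŋop].
The underlying segment must be /b/; voiced obstruents become voiceless word-finally, yielding [p] there.
The underlying form of 'net' is therefore /menob/.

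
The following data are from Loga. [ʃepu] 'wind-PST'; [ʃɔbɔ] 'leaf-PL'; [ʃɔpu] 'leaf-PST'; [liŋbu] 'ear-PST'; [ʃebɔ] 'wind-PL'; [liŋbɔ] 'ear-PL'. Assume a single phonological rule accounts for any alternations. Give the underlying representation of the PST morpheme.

/-pu/

The PST suffix surfaces as [-bu] and [-pu], depending on the final segment of the stem.
The PL suffix, which begins with [b], is invariant after every stem; so [b] is not altered by any rule here.
The PST suffix is therefore /-pu/ underlyingly, with post-nasal voicing: voiceless stops become voiced after a nasal.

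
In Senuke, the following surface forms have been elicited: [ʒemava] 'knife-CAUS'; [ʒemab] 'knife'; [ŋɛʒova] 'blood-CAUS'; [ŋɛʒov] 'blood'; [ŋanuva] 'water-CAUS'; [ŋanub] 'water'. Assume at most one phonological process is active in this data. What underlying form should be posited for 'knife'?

The stem for 'knife' ends in [v] in [ʒemava] but [b] in [ʒemab].
The stem 'blood' ([ŋɛʒova], [ŋɛʒov]) shows [v] unchanged in both environments, so [v] cannot be basic with [b] derived in isolation.
So /b/ is underlying, and a rule of intervocalic spirantization — voiced stops become fricatives between vowels — gives [v].

/ʒemab/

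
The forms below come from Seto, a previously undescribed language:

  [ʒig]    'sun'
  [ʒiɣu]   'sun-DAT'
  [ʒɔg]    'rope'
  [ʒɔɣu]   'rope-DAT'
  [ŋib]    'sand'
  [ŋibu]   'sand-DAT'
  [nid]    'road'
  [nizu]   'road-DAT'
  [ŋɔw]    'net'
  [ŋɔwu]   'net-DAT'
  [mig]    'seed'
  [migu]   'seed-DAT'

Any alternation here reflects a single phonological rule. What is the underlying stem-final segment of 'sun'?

The root 'sun' surfaces as [ʒig] and [ʒiɣu], with a stem-final [g] ~ [ɣ] alternation.
If /g/ were underlying and a rule turned it into [ɣ] before the DAT suffix, 'seed' would also alternate; but it has [g] in both [mig] and [migu].
The underlying segment must be /ɣ/; voiced fricatives become stops word-finally, yielding [g] there.

/ɣ/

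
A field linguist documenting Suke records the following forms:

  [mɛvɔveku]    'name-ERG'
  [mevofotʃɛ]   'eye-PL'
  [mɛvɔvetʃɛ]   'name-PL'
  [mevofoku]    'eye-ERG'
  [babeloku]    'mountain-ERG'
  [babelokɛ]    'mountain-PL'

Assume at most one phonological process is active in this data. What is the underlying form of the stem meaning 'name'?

/mɛvɔvetʃ/

'name' shows [tʃ] ~ [k] at the end of the stem ([mɛvɔvetʃɛ] vs [mɛvɔveku]).
If /k/ were underlying and a rule turned it into [tʃ] before the PL suffix, 'mountain' would also alternate; but it has [k] in both [babelokɛ] and [babeloku].
The underlying segment must be /tʃ/; palato-alveolar /tʃ/ becomes [k] when no front vowel follows, yielding [k] there.
So 'name' = /mɛvɔvetʃ/.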